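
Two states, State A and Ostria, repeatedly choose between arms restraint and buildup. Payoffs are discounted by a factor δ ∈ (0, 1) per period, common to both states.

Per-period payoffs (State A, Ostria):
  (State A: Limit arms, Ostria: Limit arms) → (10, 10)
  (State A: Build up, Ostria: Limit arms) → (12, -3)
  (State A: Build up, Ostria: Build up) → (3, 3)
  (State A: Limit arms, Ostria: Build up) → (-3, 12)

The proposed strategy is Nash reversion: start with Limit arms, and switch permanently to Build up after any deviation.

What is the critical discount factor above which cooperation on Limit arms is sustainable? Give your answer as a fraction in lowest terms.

Under grim trigger the critical discount factor is (T−C)/(T−P) with T = 12, C = 10, P = 3.
δ* = (12−10)/(12−3) = 2/9.

2/9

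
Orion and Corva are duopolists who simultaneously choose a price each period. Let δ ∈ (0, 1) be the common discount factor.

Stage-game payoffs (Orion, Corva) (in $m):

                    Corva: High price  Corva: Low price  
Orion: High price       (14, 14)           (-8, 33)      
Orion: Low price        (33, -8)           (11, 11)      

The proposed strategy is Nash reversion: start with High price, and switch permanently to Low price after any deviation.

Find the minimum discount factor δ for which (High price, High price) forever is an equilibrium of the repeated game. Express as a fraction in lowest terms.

Under grim trigger the critical discount factor is (T−C)/(T−P) with T = 33, C = 14, P = 11.
δ* = (33−14)/(33−11) = 19/22.

19/22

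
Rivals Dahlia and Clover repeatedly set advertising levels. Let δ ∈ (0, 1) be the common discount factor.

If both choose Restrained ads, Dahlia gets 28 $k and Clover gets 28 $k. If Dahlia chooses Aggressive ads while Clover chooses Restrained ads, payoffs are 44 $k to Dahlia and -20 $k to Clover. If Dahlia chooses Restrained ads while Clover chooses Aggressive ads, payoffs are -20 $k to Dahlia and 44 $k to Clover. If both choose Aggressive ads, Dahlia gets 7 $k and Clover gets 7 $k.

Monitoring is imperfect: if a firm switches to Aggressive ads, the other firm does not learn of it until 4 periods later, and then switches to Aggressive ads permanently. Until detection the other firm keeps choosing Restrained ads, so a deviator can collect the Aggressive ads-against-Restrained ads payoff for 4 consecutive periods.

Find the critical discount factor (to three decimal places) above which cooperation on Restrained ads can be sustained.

A deviator earns 44 for 4 periods, then 7 forever; cooperating earns 28 forever. Multiplying the IC by (1−δ):
28 ≥ 44(1−δ^4) + 7δ^4, so 37·δ^4 ≥ 16 and δ^4 ≥ 16/37.
δ ≥ (16/37)^(1/4) ≈ 0.811.

0.811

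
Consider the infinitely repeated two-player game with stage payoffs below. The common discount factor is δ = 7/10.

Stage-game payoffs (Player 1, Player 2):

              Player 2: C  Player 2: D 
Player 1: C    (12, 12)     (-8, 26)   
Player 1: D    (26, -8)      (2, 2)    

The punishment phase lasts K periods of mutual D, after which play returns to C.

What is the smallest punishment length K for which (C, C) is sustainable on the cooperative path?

IC: δ(1−δ^K)/(1−δ) ≥ (26−12)/(12−2) = 7/5.
With δ = 7/10: need 1 − δ^K ≥ 7/5·(1−7/10)/(7/10), i.e. δ^K ≤ 0.4000.
Since (7/10)^2 = 0.4900 and (7/10)^3 = 0.3430, the smallest such K is 3.

3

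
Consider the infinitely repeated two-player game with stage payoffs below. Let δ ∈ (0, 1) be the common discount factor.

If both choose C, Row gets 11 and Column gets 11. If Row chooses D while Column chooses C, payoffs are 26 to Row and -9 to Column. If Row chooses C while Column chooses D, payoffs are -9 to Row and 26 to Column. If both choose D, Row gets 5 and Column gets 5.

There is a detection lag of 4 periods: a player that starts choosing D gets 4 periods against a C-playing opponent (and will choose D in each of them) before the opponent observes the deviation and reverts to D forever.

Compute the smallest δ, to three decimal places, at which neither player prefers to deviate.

The best deviation is to choose D for all 4 undetected periods, earning 26 each, then 5 forever once detected.
Deviation value: 26(1−δ^4)/(1−δ) + 5δ^4/(1−δ); cooperation value: 11/(1−δ).
IC: 11 ≥ 26(1−δ^4) + 5δ^4 = 26 − 21δ^4.
So δ^4 ≥ 15/21 = 5/7, giving δ ≥ (5/7)^(1/4) ≈ 0.919.

0.919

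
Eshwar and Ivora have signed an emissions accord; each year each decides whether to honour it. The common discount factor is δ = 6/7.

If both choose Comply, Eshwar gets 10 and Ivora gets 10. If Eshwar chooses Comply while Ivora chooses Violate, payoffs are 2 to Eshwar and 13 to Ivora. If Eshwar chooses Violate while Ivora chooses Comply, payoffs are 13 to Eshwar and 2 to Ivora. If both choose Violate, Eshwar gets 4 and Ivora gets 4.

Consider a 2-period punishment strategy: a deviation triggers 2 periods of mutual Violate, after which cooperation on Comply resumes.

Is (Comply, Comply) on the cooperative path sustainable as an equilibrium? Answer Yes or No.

Yes

IC: δ+…+δ^2 ≥ (13−10)/(10−4) = 1/2.
At δ = 6/7: partial sum = 1.5918 ≥ 0.5000. Cooperation sustainable.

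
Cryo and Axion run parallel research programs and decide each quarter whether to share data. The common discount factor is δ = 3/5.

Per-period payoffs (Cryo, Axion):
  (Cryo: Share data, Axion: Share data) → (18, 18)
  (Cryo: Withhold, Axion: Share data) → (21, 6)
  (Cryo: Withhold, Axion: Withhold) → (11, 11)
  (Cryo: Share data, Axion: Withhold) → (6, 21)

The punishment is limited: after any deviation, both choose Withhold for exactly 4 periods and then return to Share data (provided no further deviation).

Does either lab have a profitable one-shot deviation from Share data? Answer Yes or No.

IC: δ+…+δ^4 ≥ (21−18)/(18−11) = 3/7.
At δ = 3/5: partial sum = 1.3056 ≥ 0.4286. Cooperation sustainable.

No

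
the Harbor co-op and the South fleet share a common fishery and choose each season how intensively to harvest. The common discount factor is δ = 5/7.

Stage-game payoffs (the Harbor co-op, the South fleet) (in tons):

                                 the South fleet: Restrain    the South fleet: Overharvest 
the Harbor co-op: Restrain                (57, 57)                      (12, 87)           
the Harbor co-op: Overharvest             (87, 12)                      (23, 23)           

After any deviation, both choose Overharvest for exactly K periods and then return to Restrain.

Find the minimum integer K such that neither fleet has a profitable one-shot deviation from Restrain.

2

No profitable deviation requires (57−23)(δ+…+δ^K) ≥ 87−57, i.e. δ+…+δ^K ≥ 15/17 ≈ 0.8824.
With δ = 5/7, the partial sums are K=1: 0.7143, K=2: 1.2245.
K = 2 is the first length at which the sum reaches 0.8824.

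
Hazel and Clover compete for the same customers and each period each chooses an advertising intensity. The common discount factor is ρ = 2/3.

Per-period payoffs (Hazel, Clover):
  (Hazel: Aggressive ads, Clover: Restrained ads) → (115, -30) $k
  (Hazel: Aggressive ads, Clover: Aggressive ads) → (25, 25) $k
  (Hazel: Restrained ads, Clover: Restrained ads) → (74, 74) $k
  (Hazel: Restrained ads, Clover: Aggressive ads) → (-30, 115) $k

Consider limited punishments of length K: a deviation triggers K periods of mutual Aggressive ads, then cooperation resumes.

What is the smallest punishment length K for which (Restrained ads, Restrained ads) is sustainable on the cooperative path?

No profitable deviation requires (74−25)(ρ+…+ρ^K) ≥ 115−74, i.e. ρ+…+ρ^K ≥ 41/49 ≈ 0.8367.
With ρ = 2/3, the partial sums are K=1: 0.6667, K=2: 1.1111.
K = 2 is the first length at which the sum reaches 0.8367.

2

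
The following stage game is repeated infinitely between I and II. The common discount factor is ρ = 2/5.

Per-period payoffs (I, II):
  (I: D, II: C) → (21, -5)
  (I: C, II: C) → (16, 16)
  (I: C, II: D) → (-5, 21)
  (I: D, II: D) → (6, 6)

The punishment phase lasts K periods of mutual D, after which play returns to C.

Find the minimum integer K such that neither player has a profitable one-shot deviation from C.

2

No profitable deviation requires (16−6)(ρ+…+ρ^K) ≥ 21−16, i.e. ρ+…+ρ^K ≥ 1/2 ≈ 0.5000.
With ρ = 2/5, the partial sums are K=1: 0.4000, K=2: 0.5600.
K = 2 is the first length at which the sum reaches 0.5000.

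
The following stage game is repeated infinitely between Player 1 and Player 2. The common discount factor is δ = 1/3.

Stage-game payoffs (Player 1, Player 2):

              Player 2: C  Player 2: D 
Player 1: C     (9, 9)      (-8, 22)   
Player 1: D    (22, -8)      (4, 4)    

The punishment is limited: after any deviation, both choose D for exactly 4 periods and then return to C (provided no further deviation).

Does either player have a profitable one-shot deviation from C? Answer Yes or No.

IC: δ+…+δ^4 ≥ (22−9)/(9−4) = 13/5.
At δ = 1/3: partial sum = 0.4938 < 2.6000. Cooperation not sustainable.

Yes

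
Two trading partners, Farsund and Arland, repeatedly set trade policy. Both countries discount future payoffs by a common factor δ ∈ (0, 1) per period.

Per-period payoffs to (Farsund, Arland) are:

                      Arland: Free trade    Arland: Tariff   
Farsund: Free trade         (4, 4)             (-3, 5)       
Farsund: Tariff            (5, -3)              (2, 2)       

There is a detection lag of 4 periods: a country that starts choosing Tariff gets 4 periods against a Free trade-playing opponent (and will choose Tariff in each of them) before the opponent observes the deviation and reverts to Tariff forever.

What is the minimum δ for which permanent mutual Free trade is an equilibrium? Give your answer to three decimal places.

0.760

Deviating for the 4 undetected periods gains 5−4 = 1 per period over cooperation, then loses 4−2 = 2 per period forever once punishment starts.
Gain: 1(1 + δ + … + δ^3); loss: 2·δ^4/(1−δ).
No profitable deviation ⇔ 1(1−δ^4) ≤ 2·δ^4, i.e. δ^4 ≥ 1/(1+2) = 1/3.
Hence δ ≥ (1/3)^(1/4) ≈ 0.760.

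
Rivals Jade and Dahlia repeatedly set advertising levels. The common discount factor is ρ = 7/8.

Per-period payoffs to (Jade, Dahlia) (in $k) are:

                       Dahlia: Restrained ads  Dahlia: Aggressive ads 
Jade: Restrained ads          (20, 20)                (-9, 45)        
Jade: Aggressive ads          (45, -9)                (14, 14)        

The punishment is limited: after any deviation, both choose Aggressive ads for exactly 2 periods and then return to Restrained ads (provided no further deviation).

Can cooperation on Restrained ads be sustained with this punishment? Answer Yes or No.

IC: ρ+…+ρ^2 ≥ (45−20)/(20−14) = 25/6.
At ρ = 7/8: partial sum = 1.6406 < 4.1667. Cooperation not sustainable.

No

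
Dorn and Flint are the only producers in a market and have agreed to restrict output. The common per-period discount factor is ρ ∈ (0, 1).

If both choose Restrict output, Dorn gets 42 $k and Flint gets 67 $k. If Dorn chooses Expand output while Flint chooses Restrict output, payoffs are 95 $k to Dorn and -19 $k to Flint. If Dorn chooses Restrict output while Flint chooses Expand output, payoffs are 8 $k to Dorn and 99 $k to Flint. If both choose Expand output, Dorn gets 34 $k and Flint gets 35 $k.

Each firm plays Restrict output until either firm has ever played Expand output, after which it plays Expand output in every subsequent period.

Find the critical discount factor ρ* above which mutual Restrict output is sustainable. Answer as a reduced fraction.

Dorn's threshold: (95−42)/(95−34) = 53/61.
Flint's threshold: (99−67)/(99−35) = 1/2.
53/61 > 1/2, so Dorn binds and ρ* = 53/61.

53/61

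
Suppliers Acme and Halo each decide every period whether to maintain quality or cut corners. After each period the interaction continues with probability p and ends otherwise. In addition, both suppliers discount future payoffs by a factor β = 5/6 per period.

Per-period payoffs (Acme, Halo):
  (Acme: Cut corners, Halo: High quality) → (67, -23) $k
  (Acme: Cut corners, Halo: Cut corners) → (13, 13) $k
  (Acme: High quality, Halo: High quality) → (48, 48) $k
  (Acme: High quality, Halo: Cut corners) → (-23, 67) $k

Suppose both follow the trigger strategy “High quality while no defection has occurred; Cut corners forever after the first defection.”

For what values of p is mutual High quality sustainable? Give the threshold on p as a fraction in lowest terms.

19/45

With continuation probability p and discount β, the effective per-period discount factor is βp.
Grim-trigger IC: βp ≥ (67−48)/(67−13) = 19/54.
So p ≥ (19/54)/(5/6) = 19/45.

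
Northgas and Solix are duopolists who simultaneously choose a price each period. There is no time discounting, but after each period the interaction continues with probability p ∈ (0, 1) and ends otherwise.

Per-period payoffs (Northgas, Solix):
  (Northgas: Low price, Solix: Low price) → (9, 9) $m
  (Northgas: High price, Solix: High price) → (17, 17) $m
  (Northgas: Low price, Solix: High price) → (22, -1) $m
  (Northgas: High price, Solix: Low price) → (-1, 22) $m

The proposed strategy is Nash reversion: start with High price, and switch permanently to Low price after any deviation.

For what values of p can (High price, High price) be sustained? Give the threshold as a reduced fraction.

5/13

With no time discounting, the continuation probability p plays the role of the discount factor.
Grim-trigger IC: 17/(1−p) ≥ 22 + 9p/(1−p) ⇒ p ≥ (22−17)/(22−9) = 5/13.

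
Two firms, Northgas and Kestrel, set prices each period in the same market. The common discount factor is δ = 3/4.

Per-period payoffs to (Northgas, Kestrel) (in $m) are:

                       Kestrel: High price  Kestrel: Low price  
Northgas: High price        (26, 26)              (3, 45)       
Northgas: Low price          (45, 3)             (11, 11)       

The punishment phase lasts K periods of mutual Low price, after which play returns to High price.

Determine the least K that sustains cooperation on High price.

Need Σ_{k=1}^{K} δ^k ≥ (45−26)/(26−11) = 1.2667 at δ = 3/4.
At K = 1 the sum is 0.7500 < 1.2667; at K = 2 it is 1.3125 ≥ 1.2667.
So the minimum punishment length is K = 2.

2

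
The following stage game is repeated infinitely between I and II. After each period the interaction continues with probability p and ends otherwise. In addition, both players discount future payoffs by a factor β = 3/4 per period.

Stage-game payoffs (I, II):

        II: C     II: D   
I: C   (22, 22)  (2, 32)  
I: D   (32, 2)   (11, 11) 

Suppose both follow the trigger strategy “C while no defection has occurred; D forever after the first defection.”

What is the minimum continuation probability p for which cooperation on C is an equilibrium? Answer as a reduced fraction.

40/63

With continuation probability p and discount β, the effective per-period discount factor is βp.
Grim-trigger IC: βp ≥ (32−22)/(32−11) = 10/21.
So p ≥ (10/21)/(3/4) = 40/63.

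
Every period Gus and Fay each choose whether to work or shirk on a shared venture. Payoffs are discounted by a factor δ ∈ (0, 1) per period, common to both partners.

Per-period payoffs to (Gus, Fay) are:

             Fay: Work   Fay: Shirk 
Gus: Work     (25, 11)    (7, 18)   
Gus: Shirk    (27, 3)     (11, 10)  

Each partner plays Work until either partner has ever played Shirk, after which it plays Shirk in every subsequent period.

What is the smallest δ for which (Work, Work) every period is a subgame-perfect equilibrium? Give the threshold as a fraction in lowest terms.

Gus: cooperation gives 25 each period; deviation gives 27 once then 11 forever.
  25/(1−δ) ≥ 27 + 11δ/(1−δ) ⇒ δ ≥ 2/16 = 1/8.
Fay: cooperation gives 11 each period; deviation gives 18 once then 10 forever.
  δ ≥ 7/8.
Both must hold, so the binding constraint is Fay's: δ ≥ 7/8.

7/8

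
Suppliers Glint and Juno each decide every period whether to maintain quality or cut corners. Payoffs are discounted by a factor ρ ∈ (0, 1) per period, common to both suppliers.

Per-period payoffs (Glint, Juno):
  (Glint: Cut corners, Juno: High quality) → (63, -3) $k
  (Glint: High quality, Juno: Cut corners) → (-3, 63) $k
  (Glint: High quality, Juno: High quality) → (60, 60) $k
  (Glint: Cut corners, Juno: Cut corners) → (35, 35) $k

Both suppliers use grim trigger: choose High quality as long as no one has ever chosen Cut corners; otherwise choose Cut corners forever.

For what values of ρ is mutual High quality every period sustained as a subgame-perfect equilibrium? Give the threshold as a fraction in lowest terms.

3/28

Cooperation forever yields 60 each period: 60/(1−ρ).
Deviating yields 63 once, then 35 forever: 63 + 35ρ/(1−ρ).
No profitable deviation requires 60/(1−ρ) ≥ 63 + 35ρ/(1−ρ).
Multiplying by (1−ρ): 60 ≥ 63(1−ρ) + 35ρ = 63 − 28ρ.
So 28ρ ≥ 3, i.e. ρ ≥ 3/28.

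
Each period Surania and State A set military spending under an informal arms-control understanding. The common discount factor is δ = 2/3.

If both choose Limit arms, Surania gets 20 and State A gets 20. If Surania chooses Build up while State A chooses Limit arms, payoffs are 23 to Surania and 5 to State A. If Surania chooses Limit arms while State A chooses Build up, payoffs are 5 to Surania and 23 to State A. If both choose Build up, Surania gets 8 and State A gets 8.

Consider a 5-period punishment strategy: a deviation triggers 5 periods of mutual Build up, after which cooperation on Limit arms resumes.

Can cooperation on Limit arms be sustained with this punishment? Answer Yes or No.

A one-shot deviation gives 23 now, then 8 for 5 periods, then back to 20.
Gain from deviating: (23−20) today; loss: (20−8) in each of the next 5 periods.
No-deviation condition: (20−8)(δ+…+δ^5) ≥ 23−20, i.e. δ+…+δ^5 ≥ 1/4.
At δ = 2/3: δ+…+δ^5 = 1.7366 ≥ 0.2500.
So cooperation is sustainable.

Yes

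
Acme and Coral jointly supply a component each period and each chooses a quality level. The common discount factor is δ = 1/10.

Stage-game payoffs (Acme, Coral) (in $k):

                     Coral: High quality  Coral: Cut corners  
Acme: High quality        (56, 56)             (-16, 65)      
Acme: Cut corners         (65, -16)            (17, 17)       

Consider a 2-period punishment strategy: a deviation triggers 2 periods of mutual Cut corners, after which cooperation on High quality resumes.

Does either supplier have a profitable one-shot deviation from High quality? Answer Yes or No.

IC: δ+…+δ^2 ≥ (65−56)/(56−17) = 3/13.
At δ = 1/10: partial sum = 0.1100 < 0.2308. Cooperation not sustainable.

Yes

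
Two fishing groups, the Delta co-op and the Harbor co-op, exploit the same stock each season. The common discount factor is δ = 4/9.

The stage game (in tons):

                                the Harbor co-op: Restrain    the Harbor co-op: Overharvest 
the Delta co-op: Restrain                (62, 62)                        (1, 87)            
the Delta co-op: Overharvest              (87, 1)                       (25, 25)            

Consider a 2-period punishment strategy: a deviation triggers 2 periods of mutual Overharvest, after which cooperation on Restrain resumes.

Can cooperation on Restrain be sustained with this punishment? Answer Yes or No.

No

IC: δ+…+δ^2 ≥ (87−62)/(62−25) = 25/37.
At δ = 4/9: partial sum = 0.6420 < 0.6757. Cooperation not sustainable.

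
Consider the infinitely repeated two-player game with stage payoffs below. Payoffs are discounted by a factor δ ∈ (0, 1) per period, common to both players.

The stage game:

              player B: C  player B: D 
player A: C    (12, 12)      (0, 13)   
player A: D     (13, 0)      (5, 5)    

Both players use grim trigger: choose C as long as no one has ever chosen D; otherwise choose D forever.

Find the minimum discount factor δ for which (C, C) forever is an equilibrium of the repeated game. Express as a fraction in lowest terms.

One-period gain from deviating is 13 − 12 = 1. The loss is 12 − 5 = 7 in every subsequent period, with present value 7·δ/(1−δ).
Deviation is unprofitable when 7·δ/(1−δ) ≥ 1, i.e. δ/(1−δ) ≥ 1/7.
Equivalently δ ≥ 1/(1+7) = 1/8.

1/8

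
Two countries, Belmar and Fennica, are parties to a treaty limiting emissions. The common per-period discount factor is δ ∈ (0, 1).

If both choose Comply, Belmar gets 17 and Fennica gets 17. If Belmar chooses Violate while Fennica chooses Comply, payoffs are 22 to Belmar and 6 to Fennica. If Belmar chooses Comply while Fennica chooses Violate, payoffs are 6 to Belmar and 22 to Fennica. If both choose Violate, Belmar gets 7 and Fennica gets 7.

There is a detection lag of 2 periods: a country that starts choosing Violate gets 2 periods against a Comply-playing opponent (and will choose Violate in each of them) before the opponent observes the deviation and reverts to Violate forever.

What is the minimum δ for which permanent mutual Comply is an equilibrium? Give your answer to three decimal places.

0.577

A deviator earns 22 for 2 periods, then 7 forever; cooperating earns 17 forever. Multiplying the IC by (1−δ):
17 ≥ 22(1−δ^2) + 7δ^2, so 15·δ^2 ≥ 5 and δ^2 ≥ 1/3.
δ ≥ (1/3)^(1/2) ≈ 0.577.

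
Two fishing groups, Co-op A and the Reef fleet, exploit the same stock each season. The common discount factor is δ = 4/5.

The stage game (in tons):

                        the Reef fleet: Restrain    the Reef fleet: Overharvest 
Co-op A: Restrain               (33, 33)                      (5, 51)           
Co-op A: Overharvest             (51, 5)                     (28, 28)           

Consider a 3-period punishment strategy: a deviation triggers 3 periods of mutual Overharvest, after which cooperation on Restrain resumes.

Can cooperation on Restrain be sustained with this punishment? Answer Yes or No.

No

IC: δ+…+δ^3 ≥ (51−33)/(33−28) = 18/5.
At δ = 4/5: partial sum = 1.9520 < 3.6000. Cooperation not sustainable.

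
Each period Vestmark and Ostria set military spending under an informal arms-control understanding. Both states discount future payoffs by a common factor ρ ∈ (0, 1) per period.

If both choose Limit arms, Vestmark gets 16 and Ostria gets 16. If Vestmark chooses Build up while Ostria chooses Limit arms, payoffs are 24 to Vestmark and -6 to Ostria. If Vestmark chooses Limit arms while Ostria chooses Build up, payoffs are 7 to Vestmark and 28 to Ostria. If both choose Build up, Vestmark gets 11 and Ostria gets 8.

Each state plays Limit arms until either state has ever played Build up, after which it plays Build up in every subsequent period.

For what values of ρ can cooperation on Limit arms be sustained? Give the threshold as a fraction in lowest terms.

Vestmark's threshold: (24−16)/(24−11) = 8/13.
Ostria's threshold: (28−16)/(28−8) = 3/5.
8/13 > 3/5, so Vestmark binds and ρ* = 8/13.

8/13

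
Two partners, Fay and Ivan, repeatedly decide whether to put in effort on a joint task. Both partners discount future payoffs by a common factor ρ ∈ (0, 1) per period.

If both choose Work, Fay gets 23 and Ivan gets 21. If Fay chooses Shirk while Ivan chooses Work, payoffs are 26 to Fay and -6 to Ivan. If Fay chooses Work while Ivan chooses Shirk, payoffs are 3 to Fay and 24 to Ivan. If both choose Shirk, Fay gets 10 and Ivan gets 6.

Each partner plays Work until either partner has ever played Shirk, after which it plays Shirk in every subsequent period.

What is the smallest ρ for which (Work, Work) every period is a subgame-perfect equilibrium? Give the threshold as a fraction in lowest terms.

3/16

Fay's threshold: (26−23)/(26−10) = 3/16.
Ivan's threshold: (24−21)/(24−6) = 1/6.
3/16 > 1/6, so Fay binds and ρ* = 3/16.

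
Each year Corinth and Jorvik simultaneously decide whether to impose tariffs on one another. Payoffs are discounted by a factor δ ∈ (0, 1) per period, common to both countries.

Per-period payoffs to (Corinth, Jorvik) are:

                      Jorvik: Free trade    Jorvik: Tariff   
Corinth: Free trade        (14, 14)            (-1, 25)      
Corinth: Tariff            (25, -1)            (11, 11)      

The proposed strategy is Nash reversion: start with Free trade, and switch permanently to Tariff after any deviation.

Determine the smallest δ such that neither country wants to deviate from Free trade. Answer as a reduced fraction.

One-period gain from deviating is 25 − 14 = 11. The loss is 14 − 11 = 3 in every subsequent period, with present value 3·δ/(1−δ).
Deviation is unprofitable when 3·δ/(1−δ) ≥ 11, i.e. δ/(1−δ) ≥ 11/3.
Equivalently δ ≥ 11/(11+3) = 11/14.

11/14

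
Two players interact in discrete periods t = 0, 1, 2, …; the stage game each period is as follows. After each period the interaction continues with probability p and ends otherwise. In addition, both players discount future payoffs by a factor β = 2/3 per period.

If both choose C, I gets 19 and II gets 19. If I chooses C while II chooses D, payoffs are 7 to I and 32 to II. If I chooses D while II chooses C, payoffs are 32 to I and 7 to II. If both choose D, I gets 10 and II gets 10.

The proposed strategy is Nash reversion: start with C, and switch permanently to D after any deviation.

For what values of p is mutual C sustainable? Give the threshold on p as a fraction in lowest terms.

39/44

With continuation probability p and discount β, the effective per-period discount factor is βp.
Grim-trigger IC: βp ≥ (32−19)/(32−10) = 13/22.
So p ≥ (13/22)/(2/3) = 39/44.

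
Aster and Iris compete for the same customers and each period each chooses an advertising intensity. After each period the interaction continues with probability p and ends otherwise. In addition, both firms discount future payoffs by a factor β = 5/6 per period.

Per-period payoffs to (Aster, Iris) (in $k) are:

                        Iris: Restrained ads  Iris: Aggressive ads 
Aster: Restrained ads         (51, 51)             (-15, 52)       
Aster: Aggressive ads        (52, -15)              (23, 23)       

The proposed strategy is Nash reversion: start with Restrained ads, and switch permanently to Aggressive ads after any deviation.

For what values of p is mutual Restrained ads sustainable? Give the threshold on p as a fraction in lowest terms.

With continuation probability p and discount β, the effective per-period discount factor is βp.
Grim-trigger IC: βp ≥ (52−51)/(52−23) = 1/29.
So p ≥ (1/29)/(5/6) = 6/145.

6/145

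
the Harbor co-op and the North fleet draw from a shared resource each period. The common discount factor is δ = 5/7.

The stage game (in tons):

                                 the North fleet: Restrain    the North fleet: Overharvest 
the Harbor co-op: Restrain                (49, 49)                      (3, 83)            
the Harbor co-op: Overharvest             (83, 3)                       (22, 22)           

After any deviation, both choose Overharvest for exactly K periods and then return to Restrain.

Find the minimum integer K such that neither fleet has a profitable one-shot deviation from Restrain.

3

No profitable deviation requires (49−22)(δ+…+δ^K) ≥ 83−49, i.e. δ+…+δ^K ≥ 34/27 ≈ 1.2593.
With δ = 5/7, the partial sums are K=1: 0.7143, K=2: 1.2245, K=3: 1.5889.
K = 3 is the first length at which the sum reaches 1.2593.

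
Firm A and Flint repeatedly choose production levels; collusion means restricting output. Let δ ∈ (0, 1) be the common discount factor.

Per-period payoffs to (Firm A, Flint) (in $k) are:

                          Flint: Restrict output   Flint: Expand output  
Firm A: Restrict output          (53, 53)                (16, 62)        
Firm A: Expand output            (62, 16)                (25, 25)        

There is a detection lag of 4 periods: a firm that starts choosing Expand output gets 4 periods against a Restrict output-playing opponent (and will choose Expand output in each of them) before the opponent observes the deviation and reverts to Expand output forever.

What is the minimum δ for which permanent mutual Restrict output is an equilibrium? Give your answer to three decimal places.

0.702

The best deviation is to choose Expand output for all 4 undetected periods, earning 62 each, then 25 forever once detected.
Deviation value: 62(1−δ^4)/(1−δ) + 25δ^4/(1−δ); cooperation value: 53/(1−δ).
IC: 53 ≥ 62(1−δ^4) + 25δ^4 = 62 − 37δ^4.
So δ^4 ≥ 9/37, giving δ ≥ (9/37)^(1/4) ≈ 0.702.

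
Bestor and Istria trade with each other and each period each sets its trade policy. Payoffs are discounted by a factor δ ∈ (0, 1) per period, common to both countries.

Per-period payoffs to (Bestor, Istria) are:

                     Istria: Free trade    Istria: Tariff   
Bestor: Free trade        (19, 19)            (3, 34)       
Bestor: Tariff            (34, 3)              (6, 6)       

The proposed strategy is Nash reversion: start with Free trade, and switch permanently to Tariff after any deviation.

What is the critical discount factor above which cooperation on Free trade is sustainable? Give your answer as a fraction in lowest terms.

Under grim trigger the critical discount factor is (T−C)/(T−P) with T = 34, C = 19, P = 6.
δ* = (34−19)/(34−6) = 15/28.

15/28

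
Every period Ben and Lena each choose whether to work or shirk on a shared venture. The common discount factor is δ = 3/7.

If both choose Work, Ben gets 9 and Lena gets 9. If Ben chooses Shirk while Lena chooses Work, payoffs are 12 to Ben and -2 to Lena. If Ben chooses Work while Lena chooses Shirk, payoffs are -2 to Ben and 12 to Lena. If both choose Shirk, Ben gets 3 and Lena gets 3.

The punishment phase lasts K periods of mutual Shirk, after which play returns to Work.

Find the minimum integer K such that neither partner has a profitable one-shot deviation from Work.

IC: δ(1−δ^K)/(1−δ) ≥ (12−9)/(9−3) = 1/2.
With δ = 3/7: need 1 − δ^K ≥ 1/2·(1−3/7)/(3/7), i.e. δ^K ≤ 0.3333.
Since (3/7)^1 = 0.4286 and (3/7)^2 = 0.1837, the smallest such K is 2.

2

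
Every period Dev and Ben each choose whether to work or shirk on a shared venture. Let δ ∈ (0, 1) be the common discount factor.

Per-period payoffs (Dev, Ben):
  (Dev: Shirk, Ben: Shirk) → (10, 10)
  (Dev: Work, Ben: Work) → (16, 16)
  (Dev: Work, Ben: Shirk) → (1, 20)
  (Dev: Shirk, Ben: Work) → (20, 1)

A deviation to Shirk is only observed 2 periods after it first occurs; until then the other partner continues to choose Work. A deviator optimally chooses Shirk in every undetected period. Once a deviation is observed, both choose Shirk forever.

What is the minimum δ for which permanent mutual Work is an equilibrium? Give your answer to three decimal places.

0.632

A deviator earns 20 for 2 periods, then 10 forever; cooperating earns 16 forever. Multiplying the IC by (1−δ):
16 ≥ 20(1−δ^2) + 10δ^2, so 10·δ^2 ≥ 4 and δ^2 ≥ 2/5.
δ ≥ (2/5)^(1/2) ≈ 0.632.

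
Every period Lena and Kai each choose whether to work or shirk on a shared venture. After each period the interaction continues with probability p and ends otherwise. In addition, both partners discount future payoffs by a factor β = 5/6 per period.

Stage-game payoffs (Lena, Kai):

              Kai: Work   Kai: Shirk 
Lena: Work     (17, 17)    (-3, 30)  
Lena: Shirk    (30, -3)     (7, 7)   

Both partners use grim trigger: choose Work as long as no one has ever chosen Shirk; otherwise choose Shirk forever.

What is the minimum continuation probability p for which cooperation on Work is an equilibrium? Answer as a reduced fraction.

Expected continuation weight on next period's payoff is β·p = 5/6·p, which plays the role of the discount factor.
Cooperation requires 5/6·p ≥ (30−17)/(30−7) = 13/23, hence p ≥ 78/115.

78/115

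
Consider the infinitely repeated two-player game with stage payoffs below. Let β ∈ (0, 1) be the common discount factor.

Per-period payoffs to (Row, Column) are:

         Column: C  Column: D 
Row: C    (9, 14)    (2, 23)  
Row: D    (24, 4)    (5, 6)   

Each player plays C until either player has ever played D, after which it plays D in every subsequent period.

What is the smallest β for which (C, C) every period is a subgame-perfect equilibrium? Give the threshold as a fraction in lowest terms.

15/19

For Row: deviation gain 24−9 = 15, per-period punishment loss 9−5 = 4. IC gives β ≥ 15/19.
For Column: gain 9, loss 8 per period, so β ≥ 9/17.
The tighter constraint is Row's, so cooperation needs β ≥ 15/19.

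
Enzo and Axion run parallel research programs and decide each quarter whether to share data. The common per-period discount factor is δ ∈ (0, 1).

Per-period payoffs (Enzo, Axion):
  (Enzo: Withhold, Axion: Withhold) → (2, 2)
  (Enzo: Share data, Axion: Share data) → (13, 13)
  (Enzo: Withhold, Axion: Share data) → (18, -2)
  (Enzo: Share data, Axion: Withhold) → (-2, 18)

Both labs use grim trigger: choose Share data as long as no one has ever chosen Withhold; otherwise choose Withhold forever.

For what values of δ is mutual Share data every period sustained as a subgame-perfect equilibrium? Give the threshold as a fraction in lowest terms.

13/(1−δ) ≥ 18 + 2δ/(1−δ)
13 ≥ 18 − 16δ
δ ≥ 5/16.

5/16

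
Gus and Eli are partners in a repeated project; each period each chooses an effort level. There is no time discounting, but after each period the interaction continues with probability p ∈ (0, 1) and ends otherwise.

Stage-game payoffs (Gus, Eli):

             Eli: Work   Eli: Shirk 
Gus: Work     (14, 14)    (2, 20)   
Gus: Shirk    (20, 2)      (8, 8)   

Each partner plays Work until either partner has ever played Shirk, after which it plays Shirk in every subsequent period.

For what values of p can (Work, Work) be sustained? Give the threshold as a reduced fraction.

With no time discounting, the continuation probability p plays the role of the discount factor.
Grim-trigger IC: 14/(1−p) ≥ 20 + 8p/(1−p) ⇒ p ≥ (20−14)/(20−8) = 1/2.

1/2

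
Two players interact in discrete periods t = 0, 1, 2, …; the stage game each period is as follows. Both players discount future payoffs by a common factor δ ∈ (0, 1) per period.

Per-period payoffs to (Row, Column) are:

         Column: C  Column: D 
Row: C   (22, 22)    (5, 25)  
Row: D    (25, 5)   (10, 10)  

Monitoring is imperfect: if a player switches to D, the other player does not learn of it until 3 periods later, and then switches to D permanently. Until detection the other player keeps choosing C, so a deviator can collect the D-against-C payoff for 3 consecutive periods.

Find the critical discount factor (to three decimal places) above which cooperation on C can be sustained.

Deviating for the 3 undetected periods gains 25−22 = 3 per period over cooperation, then loses 22−10 = 12 per period forever once punishment starts.
Gain: 3(1 + δ + … + δ^2); loss: 12·δ^3/(1−δ).
No profitable deviation ⇔ 3(1−δ^3) ≤ 12·δ^3, i.e. δ^3 ≥ 3/(3+12) = 1/5.
Hence δ ≥ (1/5)^(1/3) ≈ 0.585.

0.585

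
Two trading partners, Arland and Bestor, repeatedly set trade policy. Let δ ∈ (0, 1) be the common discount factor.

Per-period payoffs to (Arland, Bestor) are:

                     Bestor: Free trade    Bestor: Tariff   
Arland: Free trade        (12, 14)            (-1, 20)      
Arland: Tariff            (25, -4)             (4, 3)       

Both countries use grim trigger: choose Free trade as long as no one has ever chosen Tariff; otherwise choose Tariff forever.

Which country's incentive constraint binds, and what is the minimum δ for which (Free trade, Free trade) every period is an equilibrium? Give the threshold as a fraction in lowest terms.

Arland; δ ≥ 13/21

Arland: cooperation gives 12 each period; deviation gives 25 once then 4 forever.
  12/(1−δ) ≥ 25 + 4δ/(1−δ) ⇒ δ ≥ 13/21.
Bestor: cooperation gives 14 each period; deviation gives 20 once then 3 forever.
  δ ≥ 6/17.
Both must hold, so the binding constraint is Arland's: δ ≥ 13/21.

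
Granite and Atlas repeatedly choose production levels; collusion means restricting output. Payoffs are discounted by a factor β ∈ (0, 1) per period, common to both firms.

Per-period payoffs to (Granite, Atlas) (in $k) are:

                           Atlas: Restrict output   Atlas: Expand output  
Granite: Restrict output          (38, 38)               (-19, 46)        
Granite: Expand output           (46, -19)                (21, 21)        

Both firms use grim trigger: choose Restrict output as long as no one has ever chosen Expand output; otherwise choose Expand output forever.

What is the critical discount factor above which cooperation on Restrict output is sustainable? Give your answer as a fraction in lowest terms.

8/25

One-period gain from deviating is 46 − 38 = 8. The loss is 38 − 21 = 17 in every subsequent period, with present value 17·β/(1−β).
Deviation is unprofitable when 17·β/(1−β) ≥ 8, i.e. β/(1−β) ≥ 8/17.
Equivalently β ≥ 8/(8+17) = 8/25.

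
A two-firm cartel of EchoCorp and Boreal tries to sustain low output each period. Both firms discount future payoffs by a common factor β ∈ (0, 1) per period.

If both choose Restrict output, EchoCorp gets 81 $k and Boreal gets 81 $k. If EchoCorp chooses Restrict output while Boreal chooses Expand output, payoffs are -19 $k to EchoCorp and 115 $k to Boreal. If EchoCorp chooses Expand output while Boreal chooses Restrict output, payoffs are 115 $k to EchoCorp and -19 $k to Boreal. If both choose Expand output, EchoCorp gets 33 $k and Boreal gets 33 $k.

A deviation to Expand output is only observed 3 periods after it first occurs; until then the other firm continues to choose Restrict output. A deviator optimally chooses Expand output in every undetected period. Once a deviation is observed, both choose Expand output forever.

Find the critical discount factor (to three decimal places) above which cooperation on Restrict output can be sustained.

Deviating for the 3 undetected periods gains 115−81 = 34 per period over cooperation, then loses 81−33 = 48 per period forever once punishment starts.
Gain: 34(1 + β + … + β^2); loss: 48·β^3/(1−β).
No profitable deviation ⇔ 34(1−β^3) ≤ 48·β^3, i.e. β^3 ≥ 34/(34+48) = 17/41.
Hence β ≥ (17/41)^(1/3) ≈ 0.746.

0.746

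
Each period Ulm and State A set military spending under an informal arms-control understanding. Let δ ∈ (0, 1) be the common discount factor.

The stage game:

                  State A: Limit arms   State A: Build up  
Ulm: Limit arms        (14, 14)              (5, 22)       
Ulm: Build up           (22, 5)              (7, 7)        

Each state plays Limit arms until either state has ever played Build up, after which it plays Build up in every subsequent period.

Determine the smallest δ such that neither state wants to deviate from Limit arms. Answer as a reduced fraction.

14/(1−δ) ≥ 22 + 7δ/(1−δ)
14 ≥ 22 − 15δ
δ ≥ 8/15.

8/15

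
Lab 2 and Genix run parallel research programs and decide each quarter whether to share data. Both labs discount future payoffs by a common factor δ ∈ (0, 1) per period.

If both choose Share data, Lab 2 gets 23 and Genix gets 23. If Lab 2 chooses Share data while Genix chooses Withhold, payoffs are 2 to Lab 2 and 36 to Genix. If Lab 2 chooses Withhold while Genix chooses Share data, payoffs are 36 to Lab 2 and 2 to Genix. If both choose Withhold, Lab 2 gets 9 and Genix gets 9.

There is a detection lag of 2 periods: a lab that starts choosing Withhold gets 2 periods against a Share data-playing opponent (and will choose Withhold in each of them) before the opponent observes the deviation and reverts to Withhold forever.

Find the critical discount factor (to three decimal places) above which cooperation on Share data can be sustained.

The best deviation is to choose Withhold for all 2 undetected periods, earning 36 each, then 9 forever once detected.
Deviation value: 36(1−δ^2)/(1−δ) + 9δ^2/(1−δ); cooperation value: 23/(1−δ).
IC: 23 ≥ 36(1−δ^2) + 9δ^2 = 36 − 27δ^2.
So δ^2 ≥ 13/27, giving δ ≥ (13/27)^(1/2) ≈ 0.694.

0.694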